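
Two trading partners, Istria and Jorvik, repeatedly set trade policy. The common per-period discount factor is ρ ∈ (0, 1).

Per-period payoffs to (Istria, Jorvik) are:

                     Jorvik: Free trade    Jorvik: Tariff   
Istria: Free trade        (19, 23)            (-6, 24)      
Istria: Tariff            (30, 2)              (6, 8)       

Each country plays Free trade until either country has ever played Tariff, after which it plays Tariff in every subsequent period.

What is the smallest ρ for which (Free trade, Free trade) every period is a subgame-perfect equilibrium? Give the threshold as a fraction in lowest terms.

For Istria: deviation gain 30−19 = 11, per-period punishment loss 19−6 = 13. IC gives ρ ≥ 11/24.
For Jorvik: gain 1, loss 15 per period, so ρ ≥ 1/16.
The tighter constraint is Istria's, so cooperation needs ρ ≥ 11/24.

11/24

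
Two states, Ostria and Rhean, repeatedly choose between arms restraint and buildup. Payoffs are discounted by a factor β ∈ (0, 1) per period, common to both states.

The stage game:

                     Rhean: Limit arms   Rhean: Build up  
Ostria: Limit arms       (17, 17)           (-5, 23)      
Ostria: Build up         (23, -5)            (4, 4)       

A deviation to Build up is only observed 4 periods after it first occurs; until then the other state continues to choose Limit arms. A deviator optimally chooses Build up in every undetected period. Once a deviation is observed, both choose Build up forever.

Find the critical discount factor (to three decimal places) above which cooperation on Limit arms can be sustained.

The best deviation is to choose Build up for all 4 undetected periods, earning 23 each, then 4 forever once detected.
Deviation value: 23(1−β^4)/(1−β) + 4β^4/(1−β); cooperation value: 17/(1−β).
IC: 17 ≥ 23(1−β^4) + 4β^4 = 23 − 19β^4.
So β^4 ≥ 6/19, giving β ≥ (6/19)^(1/4) ≈ 0.750.

0.750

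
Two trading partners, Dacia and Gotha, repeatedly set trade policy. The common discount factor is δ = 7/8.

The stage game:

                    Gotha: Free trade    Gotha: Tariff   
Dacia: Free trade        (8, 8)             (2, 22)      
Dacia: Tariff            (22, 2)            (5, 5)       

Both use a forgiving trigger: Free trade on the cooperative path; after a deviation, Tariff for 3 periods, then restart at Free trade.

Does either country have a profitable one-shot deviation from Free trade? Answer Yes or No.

Yes

IC: δ+…+δ^3 ≥ (22−8)/(8−5) = 14/3.
At δ = 7/8: partial sum = 2.3105 < 4.6667. Cooperation not sustainable.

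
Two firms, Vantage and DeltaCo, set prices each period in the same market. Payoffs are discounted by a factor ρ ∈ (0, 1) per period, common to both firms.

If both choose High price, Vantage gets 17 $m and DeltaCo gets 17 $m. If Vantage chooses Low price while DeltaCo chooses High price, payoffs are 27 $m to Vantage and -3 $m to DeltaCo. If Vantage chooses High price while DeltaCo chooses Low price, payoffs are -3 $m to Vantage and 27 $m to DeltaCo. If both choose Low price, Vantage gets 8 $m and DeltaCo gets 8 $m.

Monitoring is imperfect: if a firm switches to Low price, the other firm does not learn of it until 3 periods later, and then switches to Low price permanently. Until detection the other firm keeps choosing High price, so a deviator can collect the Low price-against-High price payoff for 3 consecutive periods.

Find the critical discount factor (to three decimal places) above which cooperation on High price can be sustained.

0.807

Deviating for the 3 undetected periods gains 27−17 = 10 per period over cooperation, then loses 17−8 = 9 per period forever once punishment starts.
Gain: 10(1 + ρ + … + ρ^2); loss: 9·ρ^3/(1−ρ).
No profitable deviation ⇔ 10(1−ρ^3) ≤ 9·ρ^3, i.e. ρ^3 ≥ 10/(10+9) = 10/19.
Hence ρ ≥ (10/19)^(1/3) ≈ 0.807.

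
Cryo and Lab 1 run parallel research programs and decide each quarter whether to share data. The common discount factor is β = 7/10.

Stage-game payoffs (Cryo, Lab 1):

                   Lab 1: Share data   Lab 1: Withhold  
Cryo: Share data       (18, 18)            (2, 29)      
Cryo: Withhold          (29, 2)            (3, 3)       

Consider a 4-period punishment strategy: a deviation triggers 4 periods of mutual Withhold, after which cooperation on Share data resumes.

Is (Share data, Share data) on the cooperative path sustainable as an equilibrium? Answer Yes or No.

A one-shot deviation gives 29 now, then 3 for 4 periods, then back to 18.
Gain from deviating: (29−18) today; loss: (18−3) in each of the next 4 periods.
No-deviation condition: (18−3)(β+…+β^4) ≥ 29−18, i.e. β+…+β^4 ≥ 11/15.
At β = 7/10: β+…+β^4 = 1.7731 ≥ 0.7333.
So cooperation is sustainable.

Yes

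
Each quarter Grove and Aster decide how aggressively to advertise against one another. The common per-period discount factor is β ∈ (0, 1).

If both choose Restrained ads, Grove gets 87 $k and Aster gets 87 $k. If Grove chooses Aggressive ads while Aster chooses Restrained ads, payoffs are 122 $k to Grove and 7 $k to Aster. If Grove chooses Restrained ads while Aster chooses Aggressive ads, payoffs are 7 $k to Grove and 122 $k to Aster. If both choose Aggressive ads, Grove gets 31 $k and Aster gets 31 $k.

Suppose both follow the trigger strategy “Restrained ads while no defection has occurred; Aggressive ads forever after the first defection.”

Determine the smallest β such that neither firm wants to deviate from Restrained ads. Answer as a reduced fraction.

Cooperation forever yields 87 each period: 87/(1−β).
Deviating yields 122 once, then 31 forever: 122 + 31β/(1−β).
No profitable deviation requires 87/(1−β) ≥ 122 + 31β/(1−β).
Multiplying by (1−β): 87 ≥ 122(1−β) + 31β = 122 − 91β.
So 91β ≥ 35, i.e. β ≥ 35/91 = 5/13.

5/13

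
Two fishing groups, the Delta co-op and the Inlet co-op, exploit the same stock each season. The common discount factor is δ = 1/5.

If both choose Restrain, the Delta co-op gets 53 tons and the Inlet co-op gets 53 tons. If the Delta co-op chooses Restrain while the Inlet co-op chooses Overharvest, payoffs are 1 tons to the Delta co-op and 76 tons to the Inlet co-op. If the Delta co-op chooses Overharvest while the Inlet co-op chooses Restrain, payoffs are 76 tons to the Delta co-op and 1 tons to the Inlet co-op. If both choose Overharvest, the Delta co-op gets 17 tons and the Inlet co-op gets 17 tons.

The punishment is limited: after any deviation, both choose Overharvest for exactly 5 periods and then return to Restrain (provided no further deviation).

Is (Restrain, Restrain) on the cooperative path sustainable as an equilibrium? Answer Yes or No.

No

Comparing payoff streams over the 6 periods until play realigns: cooperate → 53(1+δ+…+δ^5); deviate → 76 + 17(δ+…+δ^5).
Cooperation is sustained iff (53−17)(δ+…+δ^5) ≥ 76−53.
δ+…+δ^5 = 1/5·(1−(1/5)^5)/(1−1/5) = 0.2499, and (76−53)/(53−17) = 0.6389.
0.2499 < 0.6389, so cooperation is not sustainable.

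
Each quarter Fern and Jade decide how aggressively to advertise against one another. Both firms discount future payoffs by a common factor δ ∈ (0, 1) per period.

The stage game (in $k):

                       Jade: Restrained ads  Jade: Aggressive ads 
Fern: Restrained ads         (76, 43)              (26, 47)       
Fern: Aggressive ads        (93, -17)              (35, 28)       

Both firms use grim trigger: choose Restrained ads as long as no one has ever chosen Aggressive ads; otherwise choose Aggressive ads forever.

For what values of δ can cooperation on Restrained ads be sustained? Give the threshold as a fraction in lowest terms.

Fern: cooperation gives 76 each period; deviation gives 93 once then 35 forever.
  76/(1−δ) ≥ 93 + 35δ/(1−δ) ⇒ δ ≥ 17/58.
Jade: cooperation gives 43 each period; deviation gives 47 once then 28 forever.
  δ ≥ 4/19.
Both must hold, so the binding constraint is Fern's: δ ≥ 17/58.

17/58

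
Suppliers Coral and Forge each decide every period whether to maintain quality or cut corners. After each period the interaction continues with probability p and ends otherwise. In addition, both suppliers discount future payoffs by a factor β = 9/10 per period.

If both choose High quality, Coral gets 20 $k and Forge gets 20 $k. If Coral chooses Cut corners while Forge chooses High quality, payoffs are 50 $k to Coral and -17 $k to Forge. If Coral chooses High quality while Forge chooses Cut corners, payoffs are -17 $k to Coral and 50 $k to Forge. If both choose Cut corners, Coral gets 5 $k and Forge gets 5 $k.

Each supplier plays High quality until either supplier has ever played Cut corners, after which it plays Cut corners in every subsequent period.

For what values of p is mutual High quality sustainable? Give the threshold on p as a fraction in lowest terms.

20/27

Expected continuation weight on next period's payoff is β·p = 9/10·p, which plays the role of the discount factor.
Cooperation requires 9/10·p ≥ (50−20)/(50−5) = 2/3, hence p ≥ 20/27.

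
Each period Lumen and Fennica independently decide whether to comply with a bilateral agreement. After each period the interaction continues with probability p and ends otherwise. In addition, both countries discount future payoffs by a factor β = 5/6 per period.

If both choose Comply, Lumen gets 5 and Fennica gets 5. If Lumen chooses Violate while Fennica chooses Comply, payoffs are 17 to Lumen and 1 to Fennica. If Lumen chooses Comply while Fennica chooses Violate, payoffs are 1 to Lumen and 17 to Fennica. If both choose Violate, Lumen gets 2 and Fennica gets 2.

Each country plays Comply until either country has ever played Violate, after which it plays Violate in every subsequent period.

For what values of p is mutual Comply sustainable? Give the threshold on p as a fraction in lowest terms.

24/25

With continuation probability p and discount β, the effective per-period discount factor is βp.
Grim-trigger IC: βp ≥ (17−5)/(17−2) = 4/5.
So p ≥ (4/5)/(5/6) = 24/25.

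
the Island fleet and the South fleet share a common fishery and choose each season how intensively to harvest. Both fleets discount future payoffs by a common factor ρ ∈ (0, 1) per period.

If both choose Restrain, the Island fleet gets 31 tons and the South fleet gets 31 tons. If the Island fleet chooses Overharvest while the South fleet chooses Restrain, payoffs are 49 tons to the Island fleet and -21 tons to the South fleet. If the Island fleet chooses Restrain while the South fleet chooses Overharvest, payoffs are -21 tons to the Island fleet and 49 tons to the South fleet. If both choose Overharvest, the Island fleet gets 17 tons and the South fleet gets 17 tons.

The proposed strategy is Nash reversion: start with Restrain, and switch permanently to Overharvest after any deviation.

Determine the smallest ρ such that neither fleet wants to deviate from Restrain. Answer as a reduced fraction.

31/(1−ρ) ≥ 49 + 17ρ/(1−ρ)
31 ≥ 49 − 32ρ
ρ ≥ 18/32 = 9/16.

9/16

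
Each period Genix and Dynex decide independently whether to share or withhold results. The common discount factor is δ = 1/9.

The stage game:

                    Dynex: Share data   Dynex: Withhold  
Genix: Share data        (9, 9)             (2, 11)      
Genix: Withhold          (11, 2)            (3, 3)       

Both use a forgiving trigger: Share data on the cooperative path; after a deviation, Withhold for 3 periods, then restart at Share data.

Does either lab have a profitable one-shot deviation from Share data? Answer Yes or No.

Yes

A one-shot deviation gives 11 now, then 3 for 3 periods, then back to 9.
Gain from deviating: (11−9) today; loss: (9−3) in each of the next 3 periods.
No-deviation condition: (9−3)(δ+…+δ^3) ≥ 11−9, i.e. δ+…+δ^3 ≥ 1/3.
At δ = 1/9: δ+…+δ^3 = 0.1248 < 0.3333.
So cooperation is not sustainable.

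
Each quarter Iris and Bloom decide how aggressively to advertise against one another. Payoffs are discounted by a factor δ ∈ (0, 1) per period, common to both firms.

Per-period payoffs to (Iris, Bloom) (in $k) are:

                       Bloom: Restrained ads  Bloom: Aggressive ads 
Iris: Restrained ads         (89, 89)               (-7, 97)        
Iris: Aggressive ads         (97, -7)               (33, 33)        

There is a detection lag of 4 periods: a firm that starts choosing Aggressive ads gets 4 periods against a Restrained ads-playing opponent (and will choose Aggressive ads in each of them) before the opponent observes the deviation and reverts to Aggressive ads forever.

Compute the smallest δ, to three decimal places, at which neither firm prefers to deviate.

0.595

Deviating for the 4 undetected periods gains 97−89 = 8 per period over cooperation, then loses 89−33 = 56 per period forever once punishment starts.
Gain: 8(1 + δ + … + δ^3); loss: 56·δ^4/(1−δ).
No profitable deviation ⇔ 8(1−δ^4) ≤ 56·δ^4, i.e. δ^4 ≥ 8/(8+56) = 1/8.
Hence δ ≥ (1/8)^(1/4) ≈ 0.595.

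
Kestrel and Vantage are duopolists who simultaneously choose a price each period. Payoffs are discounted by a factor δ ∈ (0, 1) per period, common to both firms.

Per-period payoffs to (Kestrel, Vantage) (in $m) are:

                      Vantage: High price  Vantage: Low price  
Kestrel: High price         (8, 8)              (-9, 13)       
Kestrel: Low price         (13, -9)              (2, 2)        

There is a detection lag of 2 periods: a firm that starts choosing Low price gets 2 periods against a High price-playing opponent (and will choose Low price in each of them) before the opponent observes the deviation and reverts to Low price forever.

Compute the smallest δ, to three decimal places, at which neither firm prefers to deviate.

A deviator earns 13 for 2 periods, then 2 forever; cooperating earns 8 forever. Multiplying the IC by (1−δ):
8 ≥ 13(1−δ^2) + 2δ^2, so 11·δ^2 ≥ 5 and δ^2 ≥ 5/11.
δ ≥ (5/11)^(1/2) ≈ 0.674.

0.674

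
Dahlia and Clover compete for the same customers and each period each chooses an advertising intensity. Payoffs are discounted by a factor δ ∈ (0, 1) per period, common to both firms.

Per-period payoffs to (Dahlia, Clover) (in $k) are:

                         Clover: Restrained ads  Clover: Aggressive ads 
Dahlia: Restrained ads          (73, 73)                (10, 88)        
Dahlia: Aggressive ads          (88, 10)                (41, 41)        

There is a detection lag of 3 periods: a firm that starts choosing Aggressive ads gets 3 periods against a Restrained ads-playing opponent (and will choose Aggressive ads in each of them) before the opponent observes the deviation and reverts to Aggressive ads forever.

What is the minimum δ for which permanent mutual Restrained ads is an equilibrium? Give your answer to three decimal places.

0.683

Deviating for the 3 undetected periods gains 88−73 = 15 per period over cooperation, then loses 73−41 = 32 per period forever once punishment starts.
Gain: 15(1 + δ + … + δ^2); loss: 32·δ^3/(1−δ).
No profitable deviation ⇔ 15(1−δ^3) ≤ 32·δ^3, i.e. δ^3 ≥ 15/(15+32) = 15/47.
Hence δ ≥ (15/47)^(1/3) ≈ 0.683.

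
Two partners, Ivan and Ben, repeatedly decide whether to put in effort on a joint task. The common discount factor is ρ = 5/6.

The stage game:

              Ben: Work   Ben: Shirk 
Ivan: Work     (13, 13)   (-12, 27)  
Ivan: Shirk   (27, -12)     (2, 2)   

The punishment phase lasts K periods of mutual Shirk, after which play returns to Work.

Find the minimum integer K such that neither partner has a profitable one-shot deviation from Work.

Need Σ_{k=1}^{K} ρ^k ≥ (27−13)/(13−2) = 1.2727 at ρ = 5/6.
At K = 1 the sum is 0.8333 < 1.2727; at K = 2 it is 1.5278 ≥ 1.2727.
So the minimum punishment length is K = 2.

2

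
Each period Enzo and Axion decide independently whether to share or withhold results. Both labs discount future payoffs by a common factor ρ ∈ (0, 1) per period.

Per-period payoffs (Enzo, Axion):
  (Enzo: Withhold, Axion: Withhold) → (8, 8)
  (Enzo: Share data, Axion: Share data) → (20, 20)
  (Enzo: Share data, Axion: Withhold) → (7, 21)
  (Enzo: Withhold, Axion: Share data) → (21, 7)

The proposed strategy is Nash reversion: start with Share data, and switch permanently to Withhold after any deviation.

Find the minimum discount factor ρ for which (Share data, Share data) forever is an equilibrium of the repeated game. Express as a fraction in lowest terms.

Under grim trigger the critical discount factor is (T−C)/(T−P) with T = 21, C = 20, P = 8.
ρ* = (21−20)/(21−8) = 1/13.

1/13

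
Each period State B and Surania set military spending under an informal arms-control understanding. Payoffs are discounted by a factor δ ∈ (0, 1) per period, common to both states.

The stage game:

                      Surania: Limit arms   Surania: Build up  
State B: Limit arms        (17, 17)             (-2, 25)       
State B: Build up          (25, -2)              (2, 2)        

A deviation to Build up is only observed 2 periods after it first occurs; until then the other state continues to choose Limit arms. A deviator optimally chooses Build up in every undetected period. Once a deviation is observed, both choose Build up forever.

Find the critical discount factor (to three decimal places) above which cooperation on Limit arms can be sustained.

0.590

Deviating for the 2 undetected periods gains 25−17 = 8 per period over cooperation, then loses 17−2 = 15 per period forever once punishment starts.
Gain: 8(1 + δ + … + δ^1); loss: 15·δ^2/(1−δ).
No profitable deviation ⇔ 8(1−δ^2) ≤ 15·δ^2, i.e. δ^2 ≥ 8/(8+15) = 8/23.
Hence δ ≥ (8/23)^(1/2) ≈ 0.590.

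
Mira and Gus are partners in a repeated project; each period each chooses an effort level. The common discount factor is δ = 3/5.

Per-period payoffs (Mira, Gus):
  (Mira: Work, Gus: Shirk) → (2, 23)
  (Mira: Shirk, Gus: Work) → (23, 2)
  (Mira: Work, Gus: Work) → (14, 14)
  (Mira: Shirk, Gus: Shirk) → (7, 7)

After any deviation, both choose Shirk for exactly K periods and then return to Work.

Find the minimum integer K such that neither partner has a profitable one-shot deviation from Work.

IC: δ(1−δ^K)/(1−δ) ≥ (23−14)/(14−7) = 9/7.
With δ = 3/5: need 1 − δ^K ≥ 9/7·(1−3/5)/(3/5), i.e. δ^K ≤ 0.1429.
Since (3/5)^3 = 0.2160 and (3/5)^4 = 0.1296, the smallest such K is 4.

4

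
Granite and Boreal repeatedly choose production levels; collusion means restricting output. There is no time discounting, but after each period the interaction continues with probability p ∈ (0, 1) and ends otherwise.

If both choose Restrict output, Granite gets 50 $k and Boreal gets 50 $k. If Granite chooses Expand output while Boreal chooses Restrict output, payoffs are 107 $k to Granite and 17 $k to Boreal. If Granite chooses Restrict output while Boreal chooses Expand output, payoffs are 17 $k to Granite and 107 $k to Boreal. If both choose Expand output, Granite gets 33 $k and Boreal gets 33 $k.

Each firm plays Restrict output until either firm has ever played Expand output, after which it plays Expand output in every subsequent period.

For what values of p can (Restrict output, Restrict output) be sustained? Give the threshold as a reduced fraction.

With no time discounting, the continuation probability p plays the role of the discount factor.
Grim-trigger IC: 50/(1−p) ≥ 107 + 33p/(1−p) ⇒ p ≥ (107−50)/(107−33) = 57/74.

57/74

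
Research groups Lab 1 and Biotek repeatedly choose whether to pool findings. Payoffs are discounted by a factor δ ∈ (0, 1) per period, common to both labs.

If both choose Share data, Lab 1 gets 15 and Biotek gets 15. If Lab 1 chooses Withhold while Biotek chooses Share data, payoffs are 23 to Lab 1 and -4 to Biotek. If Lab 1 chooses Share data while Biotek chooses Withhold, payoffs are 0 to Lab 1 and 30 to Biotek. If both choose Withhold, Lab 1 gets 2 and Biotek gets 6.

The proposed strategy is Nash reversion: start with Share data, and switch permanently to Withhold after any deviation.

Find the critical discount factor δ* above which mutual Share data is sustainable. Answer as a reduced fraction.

5/8

Lab 1: cooperation gives 15 each period; deviation gives 23 once then 2 forever.
  15/(1−δ) ≥ 23 + 2δ/(1−δ) ⇒ δ ≥ 8/21.
Biotek: cooperation gives 15 each period; deviation gives 30 once then 6 forever.
  δ ≥ 15/24 = 5/8.
Both must hold, so the binding constraint is Biotek's: δ ≥ 5/8.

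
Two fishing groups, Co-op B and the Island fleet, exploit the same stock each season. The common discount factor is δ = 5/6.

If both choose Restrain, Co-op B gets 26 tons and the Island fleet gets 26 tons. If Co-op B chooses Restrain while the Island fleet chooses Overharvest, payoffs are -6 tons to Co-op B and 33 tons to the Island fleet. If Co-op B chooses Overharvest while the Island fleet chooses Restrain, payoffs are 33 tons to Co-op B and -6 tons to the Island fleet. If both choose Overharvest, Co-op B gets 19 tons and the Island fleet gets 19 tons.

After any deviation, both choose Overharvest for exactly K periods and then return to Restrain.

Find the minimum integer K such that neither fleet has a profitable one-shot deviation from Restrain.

2

No profitable deviation requires (26−19)(δ+…+δ^K) ≥ 33−26, i.e. δ+…+δ^K ≥ 1 ≈ 1.0000.
With δ = 5/6, the partial sums are K=1: 0.8333, K=2: 1.5278.
K = 2 is the first length at which the sum reaches 1.0000.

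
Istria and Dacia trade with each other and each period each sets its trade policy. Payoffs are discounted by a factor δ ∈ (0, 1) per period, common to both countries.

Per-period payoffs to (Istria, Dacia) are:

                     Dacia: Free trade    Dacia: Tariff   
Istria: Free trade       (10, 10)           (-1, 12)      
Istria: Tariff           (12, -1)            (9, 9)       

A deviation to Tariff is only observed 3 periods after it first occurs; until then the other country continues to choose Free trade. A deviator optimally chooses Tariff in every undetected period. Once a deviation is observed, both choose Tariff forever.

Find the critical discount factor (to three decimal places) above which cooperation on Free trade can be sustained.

0.874

A deviator earns 12 for 3 periods, then 9 forever; cooperating earns 10 forever. Multiplying the IC by (1−δ):
10 ≥ 12(1−δ^3) + 9δ^3, so 3·δ^3 ≥ 2 and δ^3 ≥ 2/3.
δ ≥ (2/3)^(1/3) ≈ 0.874.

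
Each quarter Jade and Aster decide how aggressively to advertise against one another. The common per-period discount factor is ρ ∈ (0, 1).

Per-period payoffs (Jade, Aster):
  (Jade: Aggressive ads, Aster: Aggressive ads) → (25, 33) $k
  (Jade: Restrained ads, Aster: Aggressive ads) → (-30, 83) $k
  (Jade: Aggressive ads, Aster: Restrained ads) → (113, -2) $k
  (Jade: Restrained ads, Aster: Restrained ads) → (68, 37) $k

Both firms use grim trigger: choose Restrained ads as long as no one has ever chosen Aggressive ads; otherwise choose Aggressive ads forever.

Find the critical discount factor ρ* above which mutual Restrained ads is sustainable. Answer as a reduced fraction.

For Jade: deviation gain 113−68 = 45, per-period punishment loss 68−25 = 43. IC gives ρ ≥ 45/88.
For Aster: gain 46, loss 4 per period, so ρ ≥ 46/50 = 23/25.
The tighter constraint is Aster's, so cooperation needs ρ ≥ 23/25.

23/25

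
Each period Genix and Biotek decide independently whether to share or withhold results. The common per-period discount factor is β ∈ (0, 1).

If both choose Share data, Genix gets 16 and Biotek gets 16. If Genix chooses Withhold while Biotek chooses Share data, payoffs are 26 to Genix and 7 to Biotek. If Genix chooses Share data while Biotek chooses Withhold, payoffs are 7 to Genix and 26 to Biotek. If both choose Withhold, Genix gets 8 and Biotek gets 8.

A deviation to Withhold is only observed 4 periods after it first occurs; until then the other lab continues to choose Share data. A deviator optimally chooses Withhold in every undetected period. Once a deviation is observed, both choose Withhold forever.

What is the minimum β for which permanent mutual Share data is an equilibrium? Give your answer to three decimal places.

0.863

The best deviation is to choose Withhold for all 4 undetected periods, earning 26 each, then 8 forever once detected.
Deviation value: 26(1−β^4)/(1−β) + 8β^4/(1−β); cooperation value: 16/(1−β).
IC: 16 ≥ 26(1−β^4) + 8β^4 = 26 − 18β^4.
So β^4 ≥ 10/18 = 5/9, giving β ≥ (5/9)^(1/4) ≈ 0.863.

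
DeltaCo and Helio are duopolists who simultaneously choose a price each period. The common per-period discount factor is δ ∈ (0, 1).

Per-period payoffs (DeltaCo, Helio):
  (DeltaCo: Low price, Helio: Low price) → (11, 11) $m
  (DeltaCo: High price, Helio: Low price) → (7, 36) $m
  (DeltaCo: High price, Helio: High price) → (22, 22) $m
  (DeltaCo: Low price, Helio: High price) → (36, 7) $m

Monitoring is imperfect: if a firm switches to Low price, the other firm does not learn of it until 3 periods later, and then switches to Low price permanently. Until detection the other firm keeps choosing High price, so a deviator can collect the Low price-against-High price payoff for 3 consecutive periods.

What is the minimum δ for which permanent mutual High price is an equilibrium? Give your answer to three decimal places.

The best deviation is to choose Low price for all 3 undetected periods, earning 36 each, then 11 forever once detected.
Deviation value: 36(1−δ^3)/(1−δ) + 11δ^3/(1−δ); cooperation value: 22/(1−δ).
IC: 22 ≥ 36(1−δ^3) + 11δ^3 = 36 − 25δ^3.
So δ^3 ≥ 14/25, giving δ ≥ (14/25)^(1/3) ≈ 0.824.

0.824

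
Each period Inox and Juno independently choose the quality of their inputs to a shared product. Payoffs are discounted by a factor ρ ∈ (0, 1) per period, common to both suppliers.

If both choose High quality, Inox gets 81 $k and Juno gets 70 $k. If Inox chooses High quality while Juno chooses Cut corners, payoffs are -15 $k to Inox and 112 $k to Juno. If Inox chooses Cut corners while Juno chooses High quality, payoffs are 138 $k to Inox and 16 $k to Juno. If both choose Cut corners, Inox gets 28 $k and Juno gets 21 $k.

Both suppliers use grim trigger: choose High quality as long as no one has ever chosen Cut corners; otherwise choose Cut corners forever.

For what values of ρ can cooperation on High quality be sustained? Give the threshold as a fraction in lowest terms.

57/110

For Inox: deviation gain 138−81 = 57, per-period punishment loss 81−28 = 53. IC gives ρ ≥ 57/110.
For Juno: gain 42, loss 49 per period, so ρ ≥ 42/91 = 6/13.
The tighter constraint is Inox's, so cooperation needs ρ ≥ 57/110.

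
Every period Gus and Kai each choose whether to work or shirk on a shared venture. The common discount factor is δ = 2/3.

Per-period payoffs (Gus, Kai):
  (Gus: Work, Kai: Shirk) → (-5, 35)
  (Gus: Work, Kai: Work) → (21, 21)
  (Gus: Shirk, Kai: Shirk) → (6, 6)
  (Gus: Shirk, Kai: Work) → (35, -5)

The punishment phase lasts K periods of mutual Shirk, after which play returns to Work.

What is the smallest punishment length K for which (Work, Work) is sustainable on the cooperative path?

IC: δ(1−δ^K)/(1−δ) ≥ (35−21)/(21−6) = 14/15.
With δ = 2/3: need 1 − δ^K ≥ 14/15·(1−2/3)/(2/3), i.e. δ^K ≤ 0.5333.
Since (2/3)^1 = 0.6667 and (2/3)^2 = 0.4444, the smallest such K is 2.

2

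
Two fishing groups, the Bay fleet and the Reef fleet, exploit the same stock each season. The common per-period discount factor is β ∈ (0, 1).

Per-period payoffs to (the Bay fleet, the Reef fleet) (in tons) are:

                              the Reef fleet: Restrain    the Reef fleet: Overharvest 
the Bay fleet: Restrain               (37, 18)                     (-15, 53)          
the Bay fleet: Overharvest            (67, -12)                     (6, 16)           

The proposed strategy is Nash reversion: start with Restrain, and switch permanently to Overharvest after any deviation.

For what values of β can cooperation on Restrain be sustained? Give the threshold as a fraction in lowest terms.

35/37

the Bay fleet's threshold: (67−37)/(67−6) = 30/61.
the Reef fleet's threshold: (53−18)/(53−16) = 35/37.
30/61 < 35/37, so the Reef fleet binds and β* = 35/37.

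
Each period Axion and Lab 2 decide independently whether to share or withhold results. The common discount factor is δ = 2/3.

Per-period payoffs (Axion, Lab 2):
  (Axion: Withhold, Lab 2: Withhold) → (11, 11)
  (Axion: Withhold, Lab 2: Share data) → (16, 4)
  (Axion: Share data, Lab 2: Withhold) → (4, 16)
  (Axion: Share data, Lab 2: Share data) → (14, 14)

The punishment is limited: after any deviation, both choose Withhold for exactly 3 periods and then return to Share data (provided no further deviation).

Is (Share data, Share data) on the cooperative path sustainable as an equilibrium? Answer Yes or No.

Yes

IC: δ+…+δ^3 ≥ (16−14)/(14−11) = 2/3.
At δ = 2/3: partial sum = 1.4074 ≥ 0.6667. Cooperation sustainable.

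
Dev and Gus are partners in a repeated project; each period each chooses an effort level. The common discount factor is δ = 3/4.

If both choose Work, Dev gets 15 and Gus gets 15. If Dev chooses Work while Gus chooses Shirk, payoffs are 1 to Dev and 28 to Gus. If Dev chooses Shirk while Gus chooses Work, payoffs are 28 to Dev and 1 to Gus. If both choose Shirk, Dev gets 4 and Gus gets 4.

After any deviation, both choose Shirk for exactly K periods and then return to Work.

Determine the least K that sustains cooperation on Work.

2

Need Σ_{k=1}^{K} δ^k ≥ (28−15)/(15−4) = 1.1818 at δ = 3/4.
At K = 1 the sum is 0.7500 < 1.1818; at K = 2 it is 1.3125 ≥ 1.1818.
So the minimum punishment length is K = 2.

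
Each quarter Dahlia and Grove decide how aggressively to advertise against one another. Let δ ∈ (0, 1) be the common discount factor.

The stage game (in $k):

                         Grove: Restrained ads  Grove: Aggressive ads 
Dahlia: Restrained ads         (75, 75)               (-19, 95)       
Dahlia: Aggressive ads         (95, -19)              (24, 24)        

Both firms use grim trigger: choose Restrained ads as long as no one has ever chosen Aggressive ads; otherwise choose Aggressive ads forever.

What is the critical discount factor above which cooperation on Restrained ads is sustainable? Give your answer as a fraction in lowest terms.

20/71

Cooperation forever yields 75 each period: 75/(1−δ).
Deviating yields 95 once, then 24 forever: 95 + 24δ/(1−δ).
No profitable deviation requires 75/(1−δ) ≥ 95 + 24δ/(1−δ).
Multiplying by (1−δ): 75 ≥ 95(1−δ) + 24δ = 95 − 71δ.
So 71δ ≥ 20, i.e. δ ≥ 20/71.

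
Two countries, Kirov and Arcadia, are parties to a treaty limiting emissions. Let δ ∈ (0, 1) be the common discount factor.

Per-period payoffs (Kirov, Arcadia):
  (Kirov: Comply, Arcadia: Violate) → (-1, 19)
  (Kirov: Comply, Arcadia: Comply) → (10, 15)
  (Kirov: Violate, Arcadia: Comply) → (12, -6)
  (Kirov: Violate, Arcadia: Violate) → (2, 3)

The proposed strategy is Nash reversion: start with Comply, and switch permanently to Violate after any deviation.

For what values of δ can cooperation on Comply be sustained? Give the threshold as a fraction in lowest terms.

1/4

Kirov: cooperation gives 10 each period; deviation gives 12 once then 2 forever.
  10/(1−δ) ≥ 12 + 2δ/(1−δ) ⇒ δ ≥ 2/10 = 1/5.
Arcadia: cooperation gives 15 each period; deviation gives 19 once then 3 forever.
  δ ≥ 4/16 = 1/4.
Both must hold, so the binding constraint is Arcadia's: δ ≥ 1/4.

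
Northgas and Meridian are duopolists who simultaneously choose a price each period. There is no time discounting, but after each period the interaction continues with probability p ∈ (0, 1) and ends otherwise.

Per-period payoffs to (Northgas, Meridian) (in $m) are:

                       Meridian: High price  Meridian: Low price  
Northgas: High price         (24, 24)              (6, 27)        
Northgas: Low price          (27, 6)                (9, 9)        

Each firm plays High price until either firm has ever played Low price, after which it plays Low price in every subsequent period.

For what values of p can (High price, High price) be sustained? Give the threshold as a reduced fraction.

Expected cooperation value is 24 + p·24 + p²·24 + … = 24/(1−p); deviation gives 27 + p·9/(1−p).
24 ≥ 27(1−p) + 9p ⇒ 18p ≥ 3 ⇒ p ≥ 3/18 = 1/6.

1/6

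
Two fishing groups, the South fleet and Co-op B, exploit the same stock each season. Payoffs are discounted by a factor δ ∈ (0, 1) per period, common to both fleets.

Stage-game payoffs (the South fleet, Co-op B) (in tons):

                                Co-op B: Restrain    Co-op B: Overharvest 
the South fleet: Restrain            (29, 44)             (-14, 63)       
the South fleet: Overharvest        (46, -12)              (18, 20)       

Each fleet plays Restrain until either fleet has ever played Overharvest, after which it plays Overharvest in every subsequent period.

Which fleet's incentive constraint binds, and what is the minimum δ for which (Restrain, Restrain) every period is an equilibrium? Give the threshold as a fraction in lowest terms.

the South fleet; δ ≥ 17/28

For the South fleet: deviation gain 46−29 = 17, per-period punishment loss 29−18 = 11. IC gives δ ≥ 17/28.
For Co-op B: gain 19, loss 24 per period, so δ ≥ 19/43.
The tighter constraint is the South fleet's, so cooperation needs δ ≥ 17/28.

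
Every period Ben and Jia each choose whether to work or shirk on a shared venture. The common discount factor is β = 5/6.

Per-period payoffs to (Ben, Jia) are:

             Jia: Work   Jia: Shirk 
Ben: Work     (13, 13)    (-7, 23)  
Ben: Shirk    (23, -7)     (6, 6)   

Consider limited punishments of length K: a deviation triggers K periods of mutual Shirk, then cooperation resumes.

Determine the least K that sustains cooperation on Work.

Need Σ_{k=1}^{K} β^k ≥ (23−13)/(13−6) = 1.4286 at β = 5/6.
At K = 1 the sum is 0.8333 < 1.4286; at K = 2 it is 1.5278 ≥ 1.4286.
So the minimum punishment length is K = 2.

2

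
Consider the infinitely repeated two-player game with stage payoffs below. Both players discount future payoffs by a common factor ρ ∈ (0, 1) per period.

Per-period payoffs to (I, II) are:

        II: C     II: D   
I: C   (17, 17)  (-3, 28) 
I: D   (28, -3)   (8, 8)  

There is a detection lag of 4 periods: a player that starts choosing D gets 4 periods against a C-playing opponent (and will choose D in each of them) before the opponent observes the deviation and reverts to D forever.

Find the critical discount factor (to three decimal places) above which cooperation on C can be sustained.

Deviating for the 4 undetected periods gains 28−17 = 11 per period over cooperation, then loses 17−8 = 9 per period forever once punishment starts.
Gain: 11(1 + ρ + … + ρ^3); loss: 9·ρ^4/(1−ρ).
No profitable deviation ⇔ 11(1−ρ^4) ≤ 9·ρ^4, i.e. ρ^4 ≥ 11/(11+9) = 11/20.
Hence ρ ≥ (11/20)^(1/4) ≈ 0.861.

0.861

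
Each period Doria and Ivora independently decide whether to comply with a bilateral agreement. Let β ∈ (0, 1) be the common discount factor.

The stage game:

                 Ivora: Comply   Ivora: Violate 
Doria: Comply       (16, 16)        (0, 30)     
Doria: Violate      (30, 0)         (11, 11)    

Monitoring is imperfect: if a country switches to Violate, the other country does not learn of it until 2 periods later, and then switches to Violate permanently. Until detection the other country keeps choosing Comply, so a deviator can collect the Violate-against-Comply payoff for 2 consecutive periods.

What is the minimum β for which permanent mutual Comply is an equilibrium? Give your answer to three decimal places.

A deviator earns 30 for 2 periods, then 11 forever; cooperating earns 16 forever. Multiplying the IC by (1−β):
16 ≥ 30(1−β^2) + 11β^2, so 19·β^2 ≥ 14 and β^2 ≥ 14/19.
β ≥ (14/19)^(1/2) ≈ 0.858.

0.858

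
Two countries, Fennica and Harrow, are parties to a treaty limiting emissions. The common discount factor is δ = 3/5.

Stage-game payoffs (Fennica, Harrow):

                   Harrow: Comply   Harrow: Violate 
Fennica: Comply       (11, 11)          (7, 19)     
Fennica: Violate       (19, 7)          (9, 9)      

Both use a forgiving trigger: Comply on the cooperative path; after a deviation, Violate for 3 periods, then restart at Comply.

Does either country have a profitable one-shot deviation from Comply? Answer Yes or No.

Yes

IC: δ+…+δ^3 ≥ (19−11)/(11−9) = 4.
At δ = 3/5: partial sum = 1.1760 < 4.0000. Cooperation not sustainable.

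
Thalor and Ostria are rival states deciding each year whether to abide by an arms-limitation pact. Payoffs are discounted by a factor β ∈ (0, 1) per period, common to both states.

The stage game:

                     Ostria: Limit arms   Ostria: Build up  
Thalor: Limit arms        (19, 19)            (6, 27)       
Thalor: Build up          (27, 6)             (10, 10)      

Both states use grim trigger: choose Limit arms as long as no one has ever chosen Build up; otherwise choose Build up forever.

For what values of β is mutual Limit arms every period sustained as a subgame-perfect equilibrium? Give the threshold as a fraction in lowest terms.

8/17

Under grim trigger the critical discount factor is (T−C)/(T−P) with T = 27, C = 19, P = 10.
β* = (27−19)/(27−10) = 8/17.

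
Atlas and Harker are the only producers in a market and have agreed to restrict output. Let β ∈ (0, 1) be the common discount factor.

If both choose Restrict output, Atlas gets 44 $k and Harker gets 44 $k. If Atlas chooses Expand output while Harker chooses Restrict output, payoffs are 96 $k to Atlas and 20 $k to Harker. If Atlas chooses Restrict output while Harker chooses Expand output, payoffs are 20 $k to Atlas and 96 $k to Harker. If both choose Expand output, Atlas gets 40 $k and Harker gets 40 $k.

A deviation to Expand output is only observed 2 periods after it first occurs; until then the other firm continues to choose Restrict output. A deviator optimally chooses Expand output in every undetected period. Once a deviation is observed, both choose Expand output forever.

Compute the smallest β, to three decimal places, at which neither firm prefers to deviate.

The best deviation is to choose Expand output for all 2 undetected periods, earning 96 each, then 40 forever once detected.
Deviation value: 96(1−β^2)/(1−β) + 40β^2/(1−β); cooperation value: 44/(1−β).
IC: 44 ≥ 96(1−β^2) + 40β^2 = 96 − 56β^2.
So β^2 ≥ 52/56 = 13/14, giving β ≥ (13/14)^(1/2) ≈ 0.964.

0.964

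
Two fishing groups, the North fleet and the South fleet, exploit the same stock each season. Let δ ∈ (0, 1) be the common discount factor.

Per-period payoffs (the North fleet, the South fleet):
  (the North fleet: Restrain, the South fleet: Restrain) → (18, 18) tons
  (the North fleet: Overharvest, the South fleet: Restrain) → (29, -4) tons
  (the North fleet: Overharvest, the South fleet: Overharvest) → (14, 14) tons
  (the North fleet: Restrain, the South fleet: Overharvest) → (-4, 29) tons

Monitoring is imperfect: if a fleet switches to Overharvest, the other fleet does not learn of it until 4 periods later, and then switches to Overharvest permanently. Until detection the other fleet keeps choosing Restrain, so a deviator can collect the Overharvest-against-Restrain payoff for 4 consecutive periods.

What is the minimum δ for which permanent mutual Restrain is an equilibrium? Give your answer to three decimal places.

0.925

The best deviation is to choose Overharvest for all 4 undetected periods, earning 29 each, then 14 forever once detected.
Deviation value: 29(1−δ^4)/(1−δ) + 14δ^4/(1−δ); cooperation value: 18/(1−δ).
IC: 18 ≥ 29(1−δ^4) + 14δ^4 = 29 − 15δ^4.
So δ^4 ≥ 11/15, giving δ ≥ (11/15)^(1/4) ≈ 0.925.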